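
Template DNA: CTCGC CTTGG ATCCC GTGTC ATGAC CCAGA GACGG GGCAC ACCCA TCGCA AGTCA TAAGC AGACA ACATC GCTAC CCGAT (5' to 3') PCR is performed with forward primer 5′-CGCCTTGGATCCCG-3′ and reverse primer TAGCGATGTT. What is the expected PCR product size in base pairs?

Scanning the template, CGCCTTGGATCCCG occurs at positions 3–16; this primer anneals to the bottom strand there with its 3' end pointing downstream.
The reverse primer's reverse complement is AACATCGCTA, which matches the template at positions 65–74.
The product runs from position 3 to position 74, so its length is 74 − 3 + 1 = 72 bp.

72 bp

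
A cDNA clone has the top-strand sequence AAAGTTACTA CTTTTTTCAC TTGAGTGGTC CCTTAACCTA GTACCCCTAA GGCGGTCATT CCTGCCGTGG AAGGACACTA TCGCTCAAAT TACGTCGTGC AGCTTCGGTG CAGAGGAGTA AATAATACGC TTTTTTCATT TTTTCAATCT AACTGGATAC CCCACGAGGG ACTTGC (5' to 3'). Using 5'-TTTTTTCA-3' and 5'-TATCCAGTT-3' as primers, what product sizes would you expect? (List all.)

The forward primer TTTTTTCA matches the top strand at positions 12–19, 131–138, 139–146.
The reverse primer's reverse complement is AACTGGATA, matching at positions 151–159.
Each forward site pairs with the reverse site to give a product ending at position 159: sizes 148, 29, 21 bp.

148 bp, 29 bp, 21 bp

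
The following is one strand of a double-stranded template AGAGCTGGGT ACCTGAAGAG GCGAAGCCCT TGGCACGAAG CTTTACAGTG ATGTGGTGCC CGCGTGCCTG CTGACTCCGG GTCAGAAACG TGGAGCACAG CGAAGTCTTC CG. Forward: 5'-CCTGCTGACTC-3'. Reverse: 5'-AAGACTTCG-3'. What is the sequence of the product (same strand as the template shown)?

Scanning the template, CCTGCTGACTC occurs at positions 67–77; this primer anneals to the bottom strand there with its 3' end pointing downstream.
The reverse primer's reverse complement is CGAAGTCTT, which matches the template at positions 101–109.
The product is the template from position 67 through 109 (43 bp).

5'-CCTGCTGACTCCGGGTCAGAAACGTGGAGCACAGCGAAGTCTT-3'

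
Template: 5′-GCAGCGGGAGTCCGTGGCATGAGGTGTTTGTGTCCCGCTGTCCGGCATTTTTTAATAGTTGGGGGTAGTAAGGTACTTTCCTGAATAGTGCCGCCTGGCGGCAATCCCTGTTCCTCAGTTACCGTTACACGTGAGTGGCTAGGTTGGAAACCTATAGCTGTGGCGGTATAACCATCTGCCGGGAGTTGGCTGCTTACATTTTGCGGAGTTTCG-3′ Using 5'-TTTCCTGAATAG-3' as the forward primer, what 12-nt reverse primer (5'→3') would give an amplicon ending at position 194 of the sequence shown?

The forward primer binds at positions 77–88; the product's 3' end on the top strand is position 194.
The reverse primer anneals to the top strand over positions 183–194, i.e. to GAGTTGGCTGCT.
Its sequence written 5'→3' is the reverse complement: AGCAGCCAACTC.

5'-AGCAGCCAACTC-3'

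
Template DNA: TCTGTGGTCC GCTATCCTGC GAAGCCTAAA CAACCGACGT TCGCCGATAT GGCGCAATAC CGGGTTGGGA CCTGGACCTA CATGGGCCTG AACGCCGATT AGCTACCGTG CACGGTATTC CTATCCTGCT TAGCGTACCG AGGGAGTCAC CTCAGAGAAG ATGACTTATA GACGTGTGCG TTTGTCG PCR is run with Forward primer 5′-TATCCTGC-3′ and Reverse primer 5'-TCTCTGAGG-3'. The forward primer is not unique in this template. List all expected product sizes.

The forward primer TATCCTGC matches the top strand at positions 13–20, 122–129.
The reverse primer's reverse complement is CCTCAGAGA, matching at positions 150–158.
Each forward site pairs with the reverse site to give a product ending at position 158: sizes 146, 37 bp.

146 bp, 37 bp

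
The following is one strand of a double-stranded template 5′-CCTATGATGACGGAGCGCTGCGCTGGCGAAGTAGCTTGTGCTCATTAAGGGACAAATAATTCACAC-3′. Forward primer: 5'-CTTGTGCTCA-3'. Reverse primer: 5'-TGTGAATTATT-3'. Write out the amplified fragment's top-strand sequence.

The forward primer matches the template at positions 35–44.
Reverse complement of the reverse primer: AATAATTCACA. This occurs on the top strand at positions 55–65.
The product is the template from position 35 through 65 (31 bp).

5'-CTTGTGCTCATTAAGGGACAAATAATTCACA-3'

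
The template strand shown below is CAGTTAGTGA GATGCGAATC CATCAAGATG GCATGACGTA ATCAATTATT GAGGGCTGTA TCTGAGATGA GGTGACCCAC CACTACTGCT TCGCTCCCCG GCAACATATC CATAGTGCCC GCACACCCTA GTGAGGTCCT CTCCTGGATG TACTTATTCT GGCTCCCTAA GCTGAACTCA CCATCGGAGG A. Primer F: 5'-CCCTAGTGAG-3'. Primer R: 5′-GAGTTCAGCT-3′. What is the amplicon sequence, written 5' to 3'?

The forward primer matches the template at positions 126–135.
The reverse primer's reverse complement is AGCTGAACTC, which matches the template at positions 170–179.
The product is the template from position 126 through 179 (54 bp).

5'-CCCTAGTGAGGTCCTCTCCTGGATGTACTTATTCTGGCTCCCTAAGCTGAACTC-3'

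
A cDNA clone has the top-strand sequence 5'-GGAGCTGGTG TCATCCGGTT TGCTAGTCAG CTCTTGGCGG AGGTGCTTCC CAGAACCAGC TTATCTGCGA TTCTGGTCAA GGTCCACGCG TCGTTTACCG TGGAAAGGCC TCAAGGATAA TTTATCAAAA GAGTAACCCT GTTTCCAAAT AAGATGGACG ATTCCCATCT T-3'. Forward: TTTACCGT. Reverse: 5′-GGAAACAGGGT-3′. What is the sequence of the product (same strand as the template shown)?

5'-TTTACCGTGGAAAGGCCTCAAGGATAATTTATCAAAAGAGTAACCCTGTTTCC-3'

Forward primer TTTACCGT is found on the top strand at positions 94–101.
The reverse primer's reverse complement is ACCCTGTTTCC, which matches the template at positions 136–146.
The product is the template from position 94 through 146 (53 bp).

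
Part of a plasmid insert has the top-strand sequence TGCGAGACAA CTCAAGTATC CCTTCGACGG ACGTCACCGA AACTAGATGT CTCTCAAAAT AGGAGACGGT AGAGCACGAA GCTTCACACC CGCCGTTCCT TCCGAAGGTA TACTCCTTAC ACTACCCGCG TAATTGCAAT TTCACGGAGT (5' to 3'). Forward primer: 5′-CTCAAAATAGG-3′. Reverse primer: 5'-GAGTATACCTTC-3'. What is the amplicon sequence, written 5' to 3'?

The forward primer matches the template at positions 53–63.
Taking the reverse complement of GAGTATACCTTC gives GAAGGTATACTC, found at positions 104–115 on the template; the primer anneals here to the top strand with its 3' end pointing upstream.
The product is the template from position 53 through 115 (63 bp).

5'-CTCAAAATAGGAGACGGTAGAGCACGAAGCTTCACACCCGCCGTTCCTTCCGAAGGTATACTC-3'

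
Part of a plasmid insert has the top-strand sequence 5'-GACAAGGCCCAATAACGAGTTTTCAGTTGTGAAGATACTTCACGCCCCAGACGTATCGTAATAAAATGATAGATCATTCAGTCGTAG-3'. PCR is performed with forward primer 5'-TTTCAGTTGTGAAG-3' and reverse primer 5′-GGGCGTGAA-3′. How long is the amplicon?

Scanning the template, TTTCAGTTGTGAAG occurs at positions 21–34; this primer anneals to the bottom strand there with its 3' end pointing downstream.
Taking the reverse complement of GGGCGTGAA gives TTCACGCCC, found at positions 39–47 on the template; the primer anneals here to the top strand with its 3' end pointing upstream.
Amplicon spans positions 21–47: 27 bp.

27 bp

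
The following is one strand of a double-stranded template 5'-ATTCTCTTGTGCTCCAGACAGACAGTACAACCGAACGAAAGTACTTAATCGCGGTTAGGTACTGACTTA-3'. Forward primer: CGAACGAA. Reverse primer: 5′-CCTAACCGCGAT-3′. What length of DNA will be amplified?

Scanning the template, CGAACGAA occurs at positions 32–39; this primer anneals to the bottom strand there with its 3' end pointing downstream.
The reverse primer's reverse complement is ATCGCGGTTAGG, which matches the template at positions 48–59.
The product runs from position 32 to position 59, so its length is 59 − 32 + 1 = 28 bp.

28 bp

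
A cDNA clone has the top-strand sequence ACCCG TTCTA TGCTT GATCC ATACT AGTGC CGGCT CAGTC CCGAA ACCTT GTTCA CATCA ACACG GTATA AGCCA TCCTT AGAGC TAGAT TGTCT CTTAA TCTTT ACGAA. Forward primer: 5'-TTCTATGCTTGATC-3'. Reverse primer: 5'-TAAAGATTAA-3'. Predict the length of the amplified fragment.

Forward primer TTCTATGCTTGATC is found on the top strand at positions 6–19.
Taking the reverse complement of TAAAGATTAA gives TTAATCTTTA, found at positions 97–106 on the template; the primer anneals here to the top strand with its 3' end pointing upstream.
Product length = (reverse-primer end) − (forward-primer start) + 1 = 106 − 6 + 1 = 101 bp.

101 bp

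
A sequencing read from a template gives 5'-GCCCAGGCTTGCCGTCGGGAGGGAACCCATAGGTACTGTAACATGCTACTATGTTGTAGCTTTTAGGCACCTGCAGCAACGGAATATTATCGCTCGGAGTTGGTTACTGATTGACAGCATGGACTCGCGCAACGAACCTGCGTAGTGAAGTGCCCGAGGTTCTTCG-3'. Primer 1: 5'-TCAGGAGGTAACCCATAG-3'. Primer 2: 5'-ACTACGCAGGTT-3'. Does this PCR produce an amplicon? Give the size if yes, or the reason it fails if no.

No product — primer 1 has no binding site in the template.

Primer 1 (TCAGGAGGTAACCCATAG) does not match the top strand, and its reverse complement CTATGGGTTACCTCCTGA does not match either.
With no annealing site for primer 1, no amplification occurs.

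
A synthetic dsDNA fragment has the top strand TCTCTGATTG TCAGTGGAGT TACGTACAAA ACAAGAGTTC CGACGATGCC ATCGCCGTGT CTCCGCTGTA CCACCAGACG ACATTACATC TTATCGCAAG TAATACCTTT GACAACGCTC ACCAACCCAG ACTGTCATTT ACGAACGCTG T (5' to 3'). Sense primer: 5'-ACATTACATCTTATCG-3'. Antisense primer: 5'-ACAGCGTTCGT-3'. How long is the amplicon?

Forward primer ACATTACATCTTATCG is found on the top strand at positions 81–96.
Taking the reverse complement of ACAGCGTTCGT gives ACGAACGCTGT, found at positions 141–151 on the template; the primer anneals here to the top strand with its 3' end pointing upstream.
Amplicon spans positions 81–151: 71 bp.

71 bp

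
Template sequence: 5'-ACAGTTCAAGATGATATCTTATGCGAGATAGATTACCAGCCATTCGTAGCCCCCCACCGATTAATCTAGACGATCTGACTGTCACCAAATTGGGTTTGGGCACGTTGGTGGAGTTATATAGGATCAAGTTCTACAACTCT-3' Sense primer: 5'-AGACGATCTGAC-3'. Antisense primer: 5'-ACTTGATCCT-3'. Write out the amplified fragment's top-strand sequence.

Forward primer AGACGATCTGAC is found on the top strand at positions 68–79.
Taking the reverse complement of ACTTGATCCT gives AGGATCAAGT, found at positions 120–129 on the template; the primer anneals here to the top strand with its 3' end pointing upstream.
The product is the template from position 68 through 129 (62 bp).

5'-AGACGATCTGACTGTCACCAAATTGGGTTTGGGCACGTTGGTGGAGTTATATAGGATCAAGT-3'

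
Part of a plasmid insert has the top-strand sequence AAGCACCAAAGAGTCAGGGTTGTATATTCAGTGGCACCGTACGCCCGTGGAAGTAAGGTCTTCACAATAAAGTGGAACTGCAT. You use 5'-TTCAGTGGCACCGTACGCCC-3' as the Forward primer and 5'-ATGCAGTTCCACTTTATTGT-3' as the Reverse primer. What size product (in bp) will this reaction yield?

Forward primer TTCAGTGGCACCGTACGCCC is found on the top strand at positions 27–46.
Taking the reverse complement of ATGCAGTTCCACTTTATTGT gives ACAATAAAGTGGAACTGCAT, found at positions 64–83 on the template; the primer anneals here to the top strand with its 3' end pointing upstream.
The product runs from position 27 to position 83, so its length is 83 − 27 + 1 = 57 bp.

57 bp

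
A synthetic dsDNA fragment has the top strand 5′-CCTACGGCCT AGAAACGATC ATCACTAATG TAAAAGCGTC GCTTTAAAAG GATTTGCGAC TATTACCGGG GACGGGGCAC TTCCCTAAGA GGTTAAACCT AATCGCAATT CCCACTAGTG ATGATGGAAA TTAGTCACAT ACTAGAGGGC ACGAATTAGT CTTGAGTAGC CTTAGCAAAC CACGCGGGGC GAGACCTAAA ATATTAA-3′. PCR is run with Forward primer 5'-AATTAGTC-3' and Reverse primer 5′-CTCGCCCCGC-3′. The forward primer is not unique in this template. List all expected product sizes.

65 bp, 40 bp

The forward primer AATTAGTC matches the top strand at positions 129–136, 154–161.
The reverse primer's reverse complement is GCGGGGCGAG, matching at positions 184–193.
Each forward site pairs with the reverse site to give a product ending at position 193: sizes 65, 40 bp.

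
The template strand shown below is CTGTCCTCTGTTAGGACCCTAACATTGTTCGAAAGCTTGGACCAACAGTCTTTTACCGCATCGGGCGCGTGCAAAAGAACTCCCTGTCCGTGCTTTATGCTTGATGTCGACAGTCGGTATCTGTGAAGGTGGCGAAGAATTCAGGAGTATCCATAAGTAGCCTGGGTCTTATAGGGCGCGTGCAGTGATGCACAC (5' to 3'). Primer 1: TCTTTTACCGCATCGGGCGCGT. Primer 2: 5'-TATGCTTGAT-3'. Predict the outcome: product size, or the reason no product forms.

Primer 1 (TCTTTTACCGCATCGGGCGCGT) matches the top strand at positions 49–70 (3' end points downstream).
Primer 2 (TATGCTTGAT) also matches the top strand directly, at positions 96–105 — its reverse complement ATCAAGCATA is not present.
Both primers anneal to the bottom strand with 3' ends pointing the same way, so neither can prime synthesis back toward the other.

No product — both primers anneal to the same strand and extend in the same direction.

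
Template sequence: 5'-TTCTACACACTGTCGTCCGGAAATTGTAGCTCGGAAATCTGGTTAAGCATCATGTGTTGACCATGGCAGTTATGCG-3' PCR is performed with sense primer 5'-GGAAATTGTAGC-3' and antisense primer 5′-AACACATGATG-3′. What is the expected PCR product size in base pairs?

40 bp

Forward primer GGAAATTGTAGC is found on the top strand at positions 19–30.
The reverse primer's reverse complement is CATCATGTGTT, which matches the template at positions 48–58.
The product runs from position 19 to position 58, so its length is 58 − 19 + 1 = 40 bp.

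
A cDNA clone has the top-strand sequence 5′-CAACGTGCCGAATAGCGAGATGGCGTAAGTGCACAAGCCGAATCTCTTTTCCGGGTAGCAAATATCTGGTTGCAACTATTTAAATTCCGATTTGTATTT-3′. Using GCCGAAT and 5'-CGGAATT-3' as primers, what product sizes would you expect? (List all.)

83 bp, 53 bp

The forward primer GCCGAAT matches the top strand at positions 7–13, 37–43.
The reverse primer's reverse complement is AATTCCG, matching at positions 83–89.
Each forward site pairs with the reverse site to give a product ending at position 89: sizes 83, 53 bp.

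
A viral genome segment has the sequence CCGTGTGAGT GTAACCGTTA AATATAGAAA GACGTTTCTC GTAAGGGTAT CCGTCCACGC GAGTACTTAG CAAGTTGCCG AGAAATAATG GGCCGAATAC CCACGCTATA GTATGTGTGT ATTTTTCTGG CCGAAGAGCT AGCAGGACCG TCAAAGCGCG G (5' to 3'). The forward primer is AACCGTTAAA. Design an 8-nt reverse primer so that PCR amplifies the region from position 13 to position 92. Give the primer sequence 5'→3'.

5'-CCCATTAT-3'

The product's 3' end on the top strand is position 92.
The reverse primer anneals to the top strand over positions 85–92, i.e. to ATAATGGG.
Its sequence written 5'→3' is the reverse complement: CCCATTAT.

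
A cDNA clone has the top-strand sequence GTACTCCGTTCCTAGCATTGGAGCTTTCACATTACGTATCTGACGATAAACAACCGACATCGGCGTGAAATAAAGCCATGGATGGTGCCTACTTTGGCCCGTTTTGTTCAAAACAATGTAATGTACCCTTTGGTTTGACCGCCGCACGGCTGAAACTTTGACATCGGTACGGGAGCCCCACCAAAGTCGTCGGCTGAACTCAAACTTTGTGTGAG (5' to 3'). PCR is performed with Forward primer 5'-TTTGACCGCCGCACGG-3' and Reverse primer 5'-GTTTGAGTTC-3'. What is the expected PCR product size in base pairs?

72 bp

Forward primer TTTGACCGCCGCACGG is found on the top strand at positions 134–149.
The reverse primer's reverse complement is GAACTCAAAC, which matches the template at positions 196–205.
The product runs from position 134 to position 205, so its length is 205 − 134 + 1 = 72 bp.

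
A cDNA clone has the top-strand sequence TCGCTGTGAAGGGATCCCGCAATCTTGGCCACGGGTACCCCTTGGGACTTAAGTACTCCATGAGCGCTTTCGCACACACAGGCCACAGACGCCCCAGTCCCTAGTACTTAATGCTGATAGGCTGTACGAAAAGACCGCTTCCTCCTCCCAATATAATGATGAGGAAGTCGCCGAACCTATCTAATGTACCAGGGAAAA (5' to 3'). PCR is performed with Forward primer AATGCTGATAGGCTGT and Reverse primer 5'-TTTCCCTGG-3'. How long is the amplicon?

The forward primer matches the template at positions 110–125.
Reverse complement of the reverse primer: CCAGGGAAA. This occurs on the top strand at positions 189–197.
Amplicon spans positions 110–197: 88 bp.

88 bp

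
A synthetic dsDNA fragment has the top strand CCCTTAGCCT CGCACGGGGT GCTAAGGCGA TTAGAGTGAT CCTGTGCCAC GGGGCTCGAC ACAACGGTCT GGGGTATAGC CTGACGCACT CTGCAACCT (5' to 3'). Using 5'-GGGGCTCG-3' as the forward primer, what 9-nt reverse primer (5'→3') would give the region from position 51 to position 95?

The product's 3' end on the top strand is position 95.
The reverse primer anneals to the top strand over positions 87–95, i.e. to CACTCTGCA.
Its sequence written 5'→3' is the reverse complement: TGCAGAGTG.

5'-TGCAGAGTG-3'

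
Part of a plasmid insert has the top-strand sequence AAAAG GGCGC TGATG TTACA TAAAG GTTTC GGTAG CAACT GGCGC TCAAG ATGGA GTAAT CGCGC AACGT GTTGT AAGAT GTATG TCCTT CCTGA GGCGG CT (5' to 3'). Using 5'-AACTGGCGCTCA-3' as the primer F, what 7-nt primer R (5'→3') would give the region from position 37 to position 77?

5'-TTACAAC-3'

The product's 3' end on the top strand is position 77.
The reverse primer anneals to the top strand over positions 71–77, i.e. to GTTGTAA.
Its sequence written 5'→3' is the reverse complement: TTACAAC.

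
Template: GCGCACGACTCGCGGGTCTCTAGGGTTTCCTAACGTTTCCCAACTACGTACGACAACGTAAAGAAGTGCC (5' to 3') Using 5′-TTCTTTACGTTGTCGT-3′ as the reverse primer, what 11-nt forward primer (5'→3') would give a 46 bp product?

The reverse primer's reverse complement ACGACAACGTAAAGAA matches the template at positions 50–65, so the product ends at position 65.
A 46 bp product then starts at position 65 − 46 + 1 = 20.
The forward primer is identical to the top strand there: CTAGGGTTTCC.

5'-CTAGGGTTTCC-3'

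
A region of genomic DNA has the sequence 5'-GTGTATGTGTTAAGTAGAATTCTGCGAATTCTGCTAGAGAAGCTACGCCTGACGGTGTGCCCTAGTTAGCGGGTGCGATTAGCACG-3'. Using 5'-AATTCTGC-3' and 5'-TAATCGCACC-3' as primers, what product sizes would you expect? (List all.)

The forward primer AATTCTGC matches the top strand at positions 18–25, 27–34.
The reverse primer's reverse complement is GGTGCGATTA, matching at positions 72–81.
Each forward site pairs with the reverse site to give a product ending at position 81: sizes 64, 55 bp.

64 bp, 55 bp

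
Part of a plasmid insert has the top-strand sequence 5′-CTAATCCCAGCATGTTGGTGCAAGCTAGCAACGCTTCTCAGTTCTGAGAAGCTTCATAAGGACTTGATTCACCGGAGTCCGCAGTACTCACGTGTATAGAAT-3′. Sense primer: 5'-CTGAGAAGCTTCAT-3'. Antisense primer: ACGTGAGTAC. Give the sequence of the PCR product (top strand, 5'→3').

Scanning the template, CTGAGAAGCTTCAT occurs at positions 44–57; this primer anneals to the bottom strand there with its 3' end pointing downstream.
Taking the reverse complement of ACGTGAGTAC gives GTACTCACGT, found at positions 84–93 on the template; the primer anneals here to the top strand with its 3' end pointing upstream.
The product is the template from position 44 through 93 (50 bp).

5'-CTGAGAAGCTTCATAAGGACTTGATTCACCGGAGTCCGCAGTACTCACGT-3'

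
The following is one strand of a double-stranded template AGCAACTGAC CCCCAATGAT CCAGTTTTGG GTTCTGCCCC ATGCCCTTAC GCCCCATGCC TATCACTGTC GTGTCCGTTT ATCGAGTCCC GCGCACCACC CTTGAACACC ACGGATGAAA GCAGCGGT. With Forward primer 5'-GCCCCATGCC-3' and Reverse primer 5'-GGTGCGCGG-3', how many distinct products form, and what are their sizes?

Two products: 62 bp, 47 bp

The forward primer GCCCCATGCC matches the top strand at positions 36–45, 51–60.
The reverse primer's reverse complement is CCGCGCACC, matching at positions 89–97.
Each forward site pairs with the reverse site to give a product ending at position 97: sizes 62, 47 bp.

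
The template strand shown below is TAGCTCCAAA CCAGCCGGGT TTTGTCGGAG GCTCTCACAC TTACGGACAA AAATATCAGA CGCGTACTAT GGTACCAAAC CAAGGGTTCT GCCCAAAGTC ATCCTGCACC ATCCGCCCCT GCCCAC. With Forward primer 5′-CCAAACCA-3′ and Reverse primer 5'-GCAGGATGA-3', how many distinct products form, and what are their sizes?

The forward primer CCAAACCA matches the top strand at positions 6–13, 75–82.
The reverse primer's reverse complement is TCATCCTGC, matching at positions 99–107.
Each forward site pairs with the reverse site to give a product ending at position 107: sizes 102, 33 bp.

Two products: 102 bp, 33 bp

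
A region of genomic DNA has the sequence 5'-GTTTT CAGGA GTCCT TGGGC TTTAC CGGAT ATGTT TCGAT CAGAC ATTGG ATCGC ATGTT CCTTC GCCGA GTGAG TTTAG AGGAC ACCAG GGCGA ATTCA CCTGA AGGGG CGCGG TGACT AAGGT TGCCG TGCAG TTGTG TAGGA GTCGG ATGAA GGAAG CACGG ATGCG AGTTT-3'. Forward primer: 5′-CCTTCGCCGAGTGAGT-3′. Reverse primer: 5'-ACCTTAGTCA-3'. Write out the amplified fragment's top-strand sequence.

Forward primer CCTTCGCCGAGTGAGT is found on the top strand at positions 61–76.
The reverse primer's reverse complement is TGACTAAGGT, which matches the template at positions 116–125.
The product is the template from position 61 through 125 (65 bp).

5'-CCTTCGCCGAGTGAGTTTAGAGGACACCAGGGCGAATTCACCTGAAGGGGCGCGGTGACTAAGGT-3'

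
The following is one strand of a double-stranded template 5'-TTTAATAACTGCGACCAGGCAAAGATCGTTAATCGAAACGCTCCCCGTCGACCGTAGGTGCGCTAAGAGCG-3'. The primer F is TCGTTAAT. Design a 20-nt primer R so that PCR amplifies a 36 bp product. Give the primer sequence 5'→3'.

5'-GCACCTACGGTCGACGGGGA-3'

The forward primer binds at positions 26–33, so a 36 bp product ends at position 26 + 36 − 1 = 61.
The reverse primer anneals to the top strand over positions 42–61, i.e. to TCCCCGTCGACCGTAGGTGC.
Its sequence written 5'→3' is the reverse complement: GCACCTACGGTCGACGGGGA.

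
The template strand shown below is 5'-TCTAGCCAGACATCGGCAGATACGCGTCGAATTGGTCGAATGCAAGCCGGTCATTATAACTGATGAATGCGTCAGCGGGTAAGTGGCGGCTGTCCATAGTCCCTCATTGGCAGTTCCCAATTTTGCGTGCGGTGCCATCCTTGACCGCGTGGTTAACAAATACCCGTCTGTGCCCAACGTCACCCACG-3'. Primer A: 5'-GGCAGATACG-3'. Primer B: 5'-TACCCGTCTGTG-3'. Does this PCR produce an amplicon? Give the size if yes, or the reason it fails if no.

Primer A (GGCAGATACG) matches the top strand at positions 15–24 (3' end points downstream).
Primer B (TACCCGTCTGTG) also matches the top strand directly, at positions 161–172 — its reverse complement CACAGACGGGTA is not present.
Both primers anneal to the bottom strand with 3' ends pointing the same way, so neither can prime synthesis back toward the other.

No product — both primers anneal to the same strand and extend in the same direction.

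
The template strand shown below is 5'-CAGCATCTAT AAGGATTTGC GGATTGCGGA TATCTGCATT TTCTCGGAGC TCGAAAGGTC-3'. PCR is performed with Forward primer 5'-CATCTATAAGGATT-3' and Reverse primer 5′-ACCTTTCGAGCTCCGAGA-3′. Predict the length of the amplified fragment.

56 bp

Scanning the template, CATCTATAAGGATT occurs at positions 4–17; this primer anneals to the bottom strand there with its 3' end pointing downstream.
The reverse primer's reverse complement is TCTCGGAGCTCGAAAGGT, which matches the template at positions 42–59.
Product length = (reverse-primer end) − (forward-primer start) + 1 = 59 − 4 + 1 = 56 bp.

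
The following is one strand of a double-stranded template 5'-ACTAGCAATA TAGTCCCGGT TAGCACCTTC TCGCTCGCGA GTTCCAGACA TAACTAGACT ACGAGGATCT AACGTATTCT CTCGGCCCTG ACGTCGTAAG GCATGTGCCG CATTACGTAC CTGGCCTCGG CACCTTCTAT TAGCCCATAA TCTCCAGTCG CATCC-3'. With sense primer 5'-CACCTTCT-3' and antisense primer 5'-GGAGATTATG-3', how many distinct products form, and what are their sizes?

The forward primer CACCTTCT matches the top strand at positions 24–31, 131–138.
The reverse primer's reverse complement is CATAATCTCC, matching at positions 146–155.
Each forward site pairs with the reverse site to give a product ending at position 155: sizes 132, 25 bp.

Two products: 132 bp, 25 bp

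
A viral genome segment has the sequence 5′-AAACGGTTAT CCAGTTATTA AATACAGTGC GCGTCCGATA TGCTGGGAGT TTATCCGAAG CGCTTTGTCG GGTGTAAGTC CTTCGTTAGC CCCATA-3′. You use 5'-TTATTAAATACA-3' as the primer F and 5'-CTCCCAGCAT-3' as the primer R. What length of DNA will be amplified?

35 bp

The forward primer matches the template at positions 15–26.
The reverse primer's reverse complement is ATGCTGGGAG, which matches the template at positions 40–49.
Product length = (reverse-primer end) − (forward-primer start) + 1 = 49 − 15 + 1 = 35 bp.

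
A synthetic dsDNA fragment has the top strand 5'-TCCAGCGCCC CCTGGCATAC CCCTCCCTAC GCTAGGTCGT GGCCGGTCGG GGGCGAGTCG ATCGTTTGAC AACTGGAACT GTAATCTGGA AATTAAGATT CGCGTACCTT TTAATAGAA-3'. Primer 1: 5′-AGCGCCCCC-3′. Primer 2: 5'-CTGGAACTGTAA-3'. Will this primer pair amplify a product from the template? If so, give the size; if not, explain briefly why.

No product — both primers anneal to the same strand and extend in the same direction.

Primer 1 (AGCGCCCCC) matches the top strand at positions 4–12 (3' end points downstream).
Primer 2 (CTGGAACTGTAA) also matches the top strand directly, at positions 73–84 — its reverse complement TTACAGTTCCAG is not present.
Both primers anneal to the bottom strand with 3' ends pointing the same way, so neither can prime synthesis back toward the other.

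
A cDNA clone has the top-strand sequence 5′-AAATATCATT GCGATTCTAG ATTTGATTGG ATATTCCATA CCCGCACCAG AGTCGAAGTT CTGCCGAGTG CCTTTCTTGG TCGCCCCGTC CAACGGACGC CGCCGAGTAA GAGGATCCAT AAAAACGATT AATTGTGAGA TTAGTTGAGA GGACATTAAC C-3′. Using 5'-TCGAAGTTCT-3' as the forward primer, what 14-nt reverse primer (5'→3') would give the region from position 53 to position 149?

5'-CTCAACTAATCTCA-3'

The product's 3' end on the top strand is position 149.
The reverse primer anneals to the top strand over positions 136–149, i.e. to TGAGATTAGTTGAG.
Its sequence written 5'→3' is the reverse complement: CTCAACTAATCTCA.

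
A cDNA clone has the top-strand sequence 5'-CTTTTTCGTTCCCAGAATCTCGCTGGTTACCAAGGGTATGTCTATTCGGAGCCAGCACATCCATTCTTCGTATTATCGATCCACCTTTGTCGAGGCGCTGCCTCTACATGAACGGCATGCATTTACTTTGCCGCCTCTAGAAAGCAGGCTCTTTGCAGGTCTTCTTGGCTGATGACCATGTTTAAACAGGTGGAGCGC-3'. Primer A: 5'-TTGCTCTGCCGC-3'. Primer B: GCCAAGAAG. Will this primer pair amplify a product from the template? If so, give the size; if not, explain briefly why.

No product — primer A has no binding site in the template.

Primer A (TTGCTCTGCCGC) does not match the top strand, and its reverse complement GCGGCAGAGCAA does not match either.
With no annealing site for primer A, no amplification occurs.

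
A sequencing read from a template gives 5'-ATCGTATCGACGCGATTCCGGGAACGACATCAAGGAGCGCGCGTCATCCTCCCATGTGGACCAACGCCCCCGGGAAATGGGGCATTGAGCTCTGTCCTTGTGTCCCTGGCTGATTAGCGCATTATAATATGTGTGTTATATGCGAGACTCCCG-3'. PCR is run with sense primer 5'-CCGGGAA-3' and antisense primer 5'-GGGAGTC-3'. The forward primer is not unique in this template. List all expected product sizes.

135 bp, 83 bp

The forward primer CCGGGAA matches the top strand at positions 18–24, 70–76.
The reverse primer's reverse complement is GACTCCC, matching at positions 146–152.
Each forward site pairs with the reverse site to give a product ending at position 152: sizes 135, 83 bp.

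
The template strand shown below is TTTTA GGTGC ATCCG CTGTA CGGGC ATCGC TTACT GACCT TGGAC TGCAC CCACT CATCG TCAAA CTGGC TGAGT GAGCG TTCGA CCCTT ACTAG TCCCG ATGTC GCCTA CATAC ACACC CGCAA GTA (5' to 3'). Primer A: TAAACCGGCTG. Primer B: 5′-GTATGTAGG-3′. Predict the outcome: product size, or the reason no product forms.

Primer A (TAAACCGGCTG) does not match the top strand, and its reverse complement CAGCCGGTTTA does not match either.
With no annealing site for primer A, no amplification occurs.

No product — primer A has no binding site in the template.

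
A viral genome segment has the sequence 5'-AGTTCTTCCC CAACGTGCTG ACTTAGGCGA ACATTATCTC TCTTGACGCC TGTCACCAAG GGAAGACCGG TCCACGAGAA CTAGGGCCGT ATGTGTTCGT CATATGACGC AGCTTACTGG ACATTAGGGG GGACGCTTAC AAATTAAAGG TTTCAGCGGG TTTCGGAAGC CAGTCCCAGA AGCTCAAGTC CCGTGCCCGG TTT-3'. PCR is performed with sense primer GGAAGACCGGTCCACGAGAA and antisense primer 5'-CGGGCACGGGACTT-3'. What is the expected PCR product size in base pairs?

Forward primer GGAAGACCGGTCCACGAGAA is found on the top strand at positions 61–80.
The reverse primer's reverse complement is AAGTCCCGTGCCCG, which matches the template at positions 186–199.
Amplicon spans positions 61–199: 139 bp.

139 bp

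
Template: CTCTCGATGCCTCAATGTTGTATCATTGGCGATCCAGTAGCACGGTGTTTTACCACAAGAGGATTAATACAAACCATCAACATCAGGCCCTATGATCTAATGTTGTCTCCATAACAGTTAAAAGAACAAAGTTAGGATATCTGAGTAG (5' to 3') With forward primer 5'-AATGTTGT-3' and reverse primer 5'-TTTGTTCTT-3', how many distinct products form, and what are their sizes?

The forward primer AATGTTGT matches the top strand at positions 14–21, 99–106.
The reverse primer's reverse complement is AAGAACAAA, matching at positions 122–130.
Each forward site pairs with the reverse site to give a product ending at position 130: sizes 117, 32 bp.

Two products: 117 bp, 32 bp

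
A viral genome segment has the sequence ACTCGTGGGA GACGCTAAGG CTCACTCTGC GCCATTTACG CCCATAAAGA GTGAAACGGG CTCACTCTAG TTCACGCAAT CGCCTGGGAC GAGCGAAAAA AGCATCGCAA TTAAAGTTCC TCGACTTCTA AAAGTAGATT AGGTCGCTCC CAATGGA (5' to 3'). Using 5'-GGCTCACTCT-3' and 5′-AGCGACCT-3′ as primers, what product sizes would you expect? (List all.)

130 bp, 90 bp

The forward primer GGCTCACTCT matches the top strand at positions 19–28, 59–68.
The reverse primer's reverse complement is AGGTCGCT, matching at positions 141–148.
Each forward site pairs with the reverse site to give a product ending at position 148: sizes 130, 90 bp.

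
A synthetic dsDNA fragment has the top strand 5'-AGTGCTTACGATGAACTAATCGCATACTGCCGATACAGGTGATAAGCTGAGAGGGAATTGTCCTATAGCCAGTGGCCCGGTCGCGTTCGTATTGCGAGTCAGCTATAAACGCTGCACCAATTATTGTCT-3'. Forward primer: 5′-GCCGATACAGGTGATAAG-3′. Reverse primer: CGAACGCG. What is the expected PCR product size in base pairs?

The forward primer matches the template at positions 29–46.
Taking the reverse complement of CGAACGCG gives CGCGTTCG, found at positions 82–89 on the template; the primer anneals here to the top strand with its 3' end pointing upstream.
Product length = (reverse-primer end) − (forward-primer start) + 1 = 89 − 29 + 1 = 61 bp.

61 bp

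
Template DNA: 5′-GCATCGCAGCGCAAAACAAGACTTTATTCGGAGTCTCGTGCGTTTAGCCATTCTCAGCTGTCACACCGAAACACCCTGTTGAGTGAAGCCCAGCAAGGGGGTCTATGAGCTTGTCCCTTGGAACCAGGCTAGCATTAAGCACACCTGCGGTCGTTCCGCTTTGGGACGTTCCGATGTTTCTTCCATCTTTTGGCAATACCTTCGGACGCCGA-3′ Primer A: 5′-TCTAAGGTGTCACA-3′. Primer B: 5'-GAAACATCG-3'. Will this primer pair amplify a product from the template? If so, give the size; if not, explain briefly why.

Primer A (TCTAAGGTGTCACA) does not match the top strand, and its reverse complement TGTGACACCTTAGA does not match either.
With no annealing site for primer A, no amplification occurs.

No product — primer A has no binding site in the template.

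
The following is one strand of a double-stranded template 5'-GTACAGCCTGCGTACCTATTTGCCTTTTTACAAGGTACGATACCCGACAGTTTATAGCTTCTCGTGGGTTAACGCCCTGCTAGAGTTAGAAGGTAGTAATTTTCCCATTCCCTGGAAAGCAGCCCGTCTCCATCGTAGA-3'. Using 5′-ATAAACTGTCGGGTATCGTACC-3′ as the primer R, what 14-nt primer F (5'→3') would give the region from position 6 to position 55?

The reverse primer's reverse complement GGTACGATACCCGACAGTTTAT matches the template at positions 34–55; the product starts at position 6.
The forward primer is identical to the top strand over positions 6–19: GCCTGCGTACCTAT.

5'-GCCTGCGTACCTAT-3'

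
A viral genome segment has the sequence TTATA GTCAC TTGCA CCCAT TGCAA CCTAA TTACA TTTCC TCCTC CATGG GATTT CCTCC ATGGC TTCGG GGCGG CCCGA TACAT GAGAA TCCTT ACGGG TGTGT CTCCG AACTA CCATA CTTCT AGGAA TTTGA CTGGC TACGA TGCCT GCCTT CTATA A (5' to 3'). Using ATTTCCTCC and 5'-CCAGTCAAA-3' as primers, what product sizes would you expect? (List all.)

105 bp, 88 bp

The forward primer ATTTCCTCC matches the top strand at positions 35–43, 52–60.
The reverse primer's reverse complement is TTTGACTGG, matching at positions 131–139.
Each forward site pairs with the reverse site to give a product ending at position 139: sizes 105, 88 bp.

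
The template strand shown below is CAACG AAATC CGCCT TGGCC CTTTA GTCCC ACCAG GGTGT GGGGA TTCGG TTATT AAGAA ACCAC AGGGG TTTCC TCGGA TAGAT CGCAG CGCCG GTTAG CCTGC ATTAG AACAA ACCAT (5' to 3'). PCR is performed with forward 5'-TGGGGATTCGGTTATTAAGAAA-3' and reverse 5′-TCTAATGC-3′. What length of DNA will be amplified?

The forward primer matches the template at positions 40–61.
Reverse complement of the reverse primer: GCATTAGA. This occurs on the top strand at positions 104–111.
Product length = (reverse-primer end) − (forward-primer start) + 1 = 111 − 40 + 1 = 72 bp.

72 bp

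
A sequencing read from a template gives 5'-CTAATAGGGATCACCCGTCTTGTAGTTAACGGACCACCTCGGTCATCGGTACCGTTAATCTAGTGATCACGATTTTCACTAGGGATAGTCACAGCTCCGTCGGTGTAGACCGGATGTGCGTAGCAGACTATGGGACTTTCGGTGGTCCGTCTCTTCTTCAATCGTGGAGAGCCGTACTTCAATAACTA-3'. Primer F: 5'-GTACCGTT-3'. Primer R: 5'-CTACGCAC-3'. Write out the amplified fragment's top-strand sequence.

Forward primer GTACCGTT is found on the top strand at positions 49–56.
Reverse complement of the reverse primer: GTGCGTAG. This occurs on the top strand at positions 116–123.
The product is the template from position 49 through 123 (75 bp).

5'-GTACCGTTAATCTAGTGATCACGATTTTCACTAGGGATAGTCACAGCTCCGTCGGTGTAGACCGGATGTGCGTAG-3'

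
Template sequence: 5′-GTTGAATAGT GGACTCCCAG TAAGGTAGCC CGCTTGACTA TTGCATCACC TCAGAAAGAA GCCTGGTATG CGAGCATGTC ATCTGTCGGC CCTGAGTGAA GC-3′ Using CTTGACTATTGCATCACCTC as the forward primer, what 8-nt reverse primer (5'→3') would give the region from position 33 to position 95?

5'-TCAGGGCC-3'

The product's 3' end on the top strand is position 95.
The reverse primer anneals to the top strand over positions 88–95, i.e. to GGCCCTGA.
Its sequence written 5'→3' is the reverse complement: TCAGGGCC.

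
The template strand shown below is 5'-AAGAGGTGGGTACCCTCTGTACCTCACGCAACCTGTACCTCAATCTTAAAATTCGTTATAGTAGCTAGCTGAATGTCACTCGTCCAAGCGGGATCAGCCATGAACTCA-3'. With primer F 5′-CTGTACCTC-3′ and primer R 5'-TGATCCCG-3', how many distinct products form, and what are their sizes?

Two products: 80 bp, 64 bp

The forward primer CTGTACCTC matches the top strand at positions 17–25, 33–41.
The reverse primer's reverse complement is CGGGATCA, matching at positions 89–96.
Each forward site pairs with the reverse site to give a product ending at position 96: sizes 80, 64 bp.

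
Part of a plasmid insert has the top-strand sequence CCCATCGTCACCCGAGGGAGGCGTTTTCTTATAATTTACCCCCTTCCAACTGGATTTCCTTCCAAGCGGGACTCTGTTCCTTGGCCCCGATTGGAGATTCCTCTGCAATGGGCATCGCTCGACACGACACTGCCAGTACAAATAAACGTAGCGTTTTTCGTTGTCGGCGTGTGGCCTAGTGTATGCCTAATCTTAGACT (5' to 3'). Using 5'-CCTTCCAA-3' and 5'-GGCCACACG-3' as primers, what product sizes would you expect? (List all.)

The forward primer CCTTCCAA matches the top strand at positions 42–49, 58–65.
The reverse primer's reverse complement is CGTGTGGCC, matching at positions 168–176.
Each forward site pairs with the reverse site to give a product ending at position 176: sizes 135, 119 bp.

135 bp, 119 bp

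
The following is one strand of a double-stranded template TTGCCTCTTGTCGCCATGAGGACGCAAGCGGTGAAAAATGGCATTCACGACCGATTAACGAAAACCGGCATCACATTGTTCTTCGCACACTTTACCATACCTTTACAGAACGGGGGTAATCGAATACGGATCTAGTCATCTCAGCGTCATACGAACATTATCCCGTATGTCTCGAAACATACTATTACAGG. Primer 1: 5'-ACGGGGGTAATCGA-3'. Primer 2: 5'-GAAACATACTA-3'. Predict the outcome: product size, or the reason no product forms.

No product — both primers anneal to the same strand and extend in the same direction.

Primer 1 (ACGGGGGTAATCGA) matches the top strand at positions 110–123 (3' end points downstream).
Primer 2 (GAAACATACTA) also matches the top strand directly, at positions 174–184 — its reverse complement TAGTATGTTTC is not present.
Both primers anneal to the bottom strand with 3' ends pointing the same way, so neither can prime synthesis back toward the other.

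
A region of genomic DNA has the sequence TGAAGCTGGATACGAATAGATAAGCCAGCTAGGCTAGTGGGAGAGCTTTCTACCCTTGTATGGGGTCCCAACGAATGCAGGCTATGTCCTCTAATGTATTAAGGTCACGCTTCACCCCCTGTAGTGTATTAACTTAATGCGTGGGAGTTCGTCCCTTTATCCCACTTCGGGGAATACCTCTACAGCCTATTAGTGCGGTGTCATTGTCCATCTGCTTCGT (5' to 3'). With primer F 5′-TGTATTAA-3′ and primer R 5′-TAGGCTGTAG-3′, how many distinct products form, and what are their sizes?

The forward primer TGTATTAA matches the top strand at positions 95–102, 125–132.
The reverse primer's reverse complement is CTACAGCCTA, matching at positions 180–189.
Each forward site pairs with the reverse site to give a product ending at position 189: sizes 95, 65 bp.

Two products: 95 bp, 65 bp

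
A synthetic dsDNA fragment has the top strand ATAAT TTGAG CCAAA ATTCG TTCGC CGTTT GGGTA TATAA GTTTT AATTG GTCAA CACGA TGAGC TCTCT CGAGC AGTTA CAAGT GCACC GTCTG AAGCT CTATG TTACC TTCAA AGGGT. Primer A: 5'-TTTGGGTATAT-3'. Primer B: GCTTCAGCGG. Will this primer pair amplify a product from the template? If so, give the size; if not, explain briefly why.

No product — primer B has no binding site in the template.

Primer B (GCTTCAGCGG) does not match the top strand, and its reverse complement CCGCTGAAGC does not match either.
With no annealing site for primer B, no amplification occurs.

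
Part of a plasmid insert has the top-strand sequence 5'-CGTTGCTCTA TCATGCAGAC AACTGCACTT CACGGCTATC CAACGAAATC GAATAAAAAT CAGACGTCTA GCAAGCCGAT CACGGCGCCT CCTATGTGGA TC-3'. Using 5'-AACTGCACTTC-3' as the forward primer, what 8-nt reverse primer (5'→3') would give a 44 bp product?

5'-TCTGATTT-3'

The forward primer binds at positions 21–31, so a 44 bp product ends at position 21 + 44 − 1 = 64.
The reverse primer anneals to the top strand over positions 57–64, i.e. to AAATCAGA.
Its sequence written 5'→3' is the reverse complement: TCTGATTT.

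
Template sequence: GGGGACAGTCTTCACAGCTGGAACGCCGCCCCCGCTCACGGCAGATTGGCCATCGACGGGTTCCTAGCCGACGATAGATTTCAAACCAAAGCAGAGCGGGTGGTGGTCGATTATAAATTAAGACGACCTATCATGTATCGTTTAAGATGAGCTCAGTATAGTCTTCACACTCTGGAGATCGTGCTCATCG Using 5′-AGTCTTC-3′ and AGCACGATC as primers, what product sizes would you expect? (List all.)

179 bp, 26 bp

The forward primer AGTCTTC matches the top strand at positions 7–13, 160–166.
The reverse primer's reverse complement is GATCGTGCT, matching at positions 177–185.
Each forward site pairs with the reverse site to give a product ending at position 185: sizes 179, 26 bp.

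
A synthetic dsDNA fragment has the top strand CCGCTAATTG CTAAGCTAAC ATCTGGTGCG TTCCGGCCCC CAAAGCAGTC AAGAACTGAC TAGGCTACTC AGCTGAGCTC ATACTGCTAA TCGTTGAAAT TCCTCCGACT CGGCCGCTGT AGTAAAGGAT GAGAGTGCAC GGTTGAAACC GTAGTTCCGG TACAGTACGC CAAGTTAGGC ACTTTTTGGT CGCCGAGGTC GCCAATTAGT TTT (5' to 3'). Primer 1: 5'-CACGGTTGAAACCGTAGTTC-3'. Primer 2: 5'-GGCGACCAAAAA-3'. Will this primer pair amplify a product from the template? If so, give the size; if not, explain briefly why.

Primer 1 (CACGGTTGAAACCGTAGTTC) matches the top strand at positions 138–157; it acts as a forward primer.
Primer 2's reverse complement is TTTTTGGTCGCC, matching the top strand at positions 183–194; it acts as a reverse primer.
The 3' ends face each other across positions 138–194, giving a 57 bp product.

Yes — a 57 bp product.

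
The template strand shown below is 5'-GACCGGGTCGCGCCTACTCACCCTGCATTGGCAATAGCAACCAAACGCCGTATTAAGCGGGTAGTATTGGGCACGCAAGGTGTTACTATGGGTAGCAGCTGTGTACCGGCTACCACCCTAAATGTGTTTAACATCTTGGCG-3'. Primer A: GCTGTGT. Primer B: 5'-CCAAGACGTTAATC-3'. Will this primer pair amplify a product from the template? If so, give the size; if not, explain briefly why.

No product — primer B has no binding site in the template.

Primer B (CCAAGACGTTAATC) does not match the top strand, and its reverse complement GATTAACGTCTTGG does not match either.
With no annealing site for primer B, no amplification occurs.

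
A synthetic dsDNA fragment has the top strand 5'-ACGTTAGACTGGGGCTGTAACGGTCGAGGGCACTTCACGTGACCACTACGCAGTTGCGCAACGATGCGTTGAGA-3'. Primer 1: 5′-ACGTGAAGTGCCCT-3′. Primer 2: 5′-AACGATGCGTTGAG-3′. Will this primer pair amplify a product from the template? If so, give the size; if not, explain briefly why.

Primer 1 (ACGTGAAGTGCCCT) has reverse complement AGGGCACTTCACGT, which matches the top strand at positions 27–40; primer 1 anneals to the top strand there with its 3' end pointing upstream toward position 27.
Primer 2 (AACGATGCGTTGAG) matches the top strand directly at positions 60–73; it anneals to the bottom strand with its 3' end pointing downstream toward position 73.
The 3' ends diverge (primer 1 extends toward position 1, primer 2 toward position 74), so the primers never converge on a shared product.

No product — the primers' 3' ends point away from each other.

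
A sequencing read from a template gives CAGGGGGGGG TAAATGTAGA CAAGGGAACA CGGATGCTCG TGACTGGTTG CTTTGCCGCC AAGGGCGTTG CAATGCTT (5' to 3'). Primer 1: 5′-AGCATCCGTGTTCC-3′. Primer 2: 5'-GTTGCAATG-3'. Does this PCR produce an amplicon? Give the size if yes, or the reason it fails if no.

Primer 1 (AGCATCCGTGTTCC) has reverse complement GGAACACGGATGCT, which matches the top strand at positions 25–38; primer 1 anneals to the top strand there with its 3' end pointing upstream toward position 25.
Primer 2 (GTTGCAATG) matches the top strand directly at positions 67–75; it anneals to the bottom strand with its 3' end pointing downstream toward position 75.
The 3' ends diverge (primer 1 extends toward position 1, primer 2 toward position 78), so the primers never converge on a shared product.

No product — the primers' 3' ends point away from each other.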